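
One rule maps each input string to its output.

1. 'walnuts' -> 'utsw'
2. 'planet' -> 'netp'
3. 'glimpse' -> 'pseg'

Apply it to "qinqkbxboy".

boyq

In each case the input is transformed by: move the first character to the end, then keep only the last 4 characters.
On "qinqkbxboy": the first step gives "inqkbxboyq", and the second then gives "boyq".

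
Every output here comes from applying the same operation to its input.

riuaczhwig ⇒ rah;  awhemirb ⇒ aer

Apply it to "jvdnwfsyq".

The pattern: delete the last character, then keep one character in every 3, starting at position 1 (positions 1st, 4th, 7th, ...).
On "jvdnwfsyq": the first step gives "jvdnwfsy", and the second then gives "jns".

jns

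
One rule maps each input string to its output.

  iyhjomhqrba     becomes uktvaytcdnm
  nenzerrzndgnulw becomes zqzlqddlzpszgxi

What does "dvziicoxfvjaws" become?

What's happening: shift every letter 12 places forward in the alphabet (wrapping around).
So "dvziicoxfvjaws" becomes "phluuoajrhvmie".

phluuoajrhvmie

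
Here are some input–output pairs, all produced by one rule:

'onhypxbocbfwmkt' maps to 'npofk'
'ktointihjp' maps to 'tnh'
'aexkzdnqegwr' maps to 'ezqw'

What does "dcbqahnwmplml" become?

cawl

In each case the input is transformed by: keep one character in every 3, starting at position 2 (positions 2nd, 5th, 8th, ...).
So "dcbqahnwmplml" becomes "cawl".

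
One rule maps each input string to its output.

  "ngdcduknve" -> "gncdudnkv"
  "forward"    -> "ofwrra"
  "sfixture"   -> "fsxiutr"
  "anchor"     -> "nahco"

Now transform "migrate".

The pattern: delete the last character, then swap each adjacent pair of characters (1↔2, 3↔4, ...).
On "migrate": the first step gives "migrat", and the second then gives "imrgta".

imrgta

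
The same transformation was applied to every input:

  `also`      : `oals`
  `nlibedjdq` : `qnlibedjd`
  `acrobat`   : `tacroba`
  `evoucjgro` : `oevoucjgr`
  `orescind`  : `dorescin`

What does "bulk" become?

The pattern: move the last character to the front.
For "bulk" the result is "kbul".

kbul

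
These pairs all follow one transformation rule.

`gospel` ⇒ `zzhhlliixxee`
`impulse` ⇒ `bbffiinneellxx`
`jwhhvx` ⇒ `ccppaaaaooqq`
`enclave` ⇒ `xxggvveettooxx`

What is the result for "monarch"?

ffhhggttkkvvaa

Rule — double every character, then shift every letter 7 places backward in the alphabet (wrapping around).
Applying both steps to "monarch": "mmoonnaarrcchh", then "ffhhggttkkvvaa".
(Check on "gospel": → "ggoossppeell" → "zzhhlliixxee" ✓)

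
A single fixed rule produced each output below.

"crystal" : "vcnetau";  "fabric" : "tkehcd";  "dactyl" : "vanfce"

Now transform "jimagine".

kpglkoci

Rule — shift every letter 2 places forward in the alphabet (wrapping around), then move the last 3 characters to the front (rotate right by 3).
On "jimagine" that produces "kpglkoci".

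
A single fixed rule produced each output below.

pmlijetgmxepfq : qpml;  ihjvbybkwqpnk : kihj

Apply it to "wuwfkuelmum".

mwuw

What's happening: move the first 3 characters to the end (rotate left by 3), then keep only the last 4 characters.
For "wuwfkuelmum" the result is "mwuw".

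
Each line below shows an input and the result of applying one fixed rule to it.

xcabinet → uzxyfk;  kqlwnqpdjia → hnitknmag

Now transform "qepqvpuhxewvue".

What's happening: delete the last 2 characters, then shift every letter 3 places backward in the alphabet (wrapping around).
Working it through for "qepqvpuhxewvue": intermediate "qepqvpuhxewv", final "nbmnsmreubts".

nbmnsmreubts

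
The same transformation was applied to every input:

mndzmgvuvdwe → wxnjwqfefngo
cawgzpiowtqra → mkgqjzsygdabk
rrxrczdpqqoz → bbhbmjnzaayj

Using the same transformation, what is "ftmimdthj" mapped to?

pdwswndrt

Looking at the pairs, the operation is to shift every letter 10 places forward in the alphabet (wrapping around).
Doing the same to "ftmimdthj": "pdwswndrt".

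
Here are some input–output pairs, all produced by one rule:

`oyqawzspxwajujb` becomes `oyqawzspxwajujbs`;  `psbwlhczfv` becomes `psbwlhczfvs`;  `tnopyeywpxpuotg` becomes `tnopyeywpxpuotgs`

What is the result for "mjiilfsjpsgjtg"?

mjiilfsjpsgjtgs

The rule is to append "s".
For "mjiilfsjpsgjtg" the result is "mjiilfsjpsgjtgs".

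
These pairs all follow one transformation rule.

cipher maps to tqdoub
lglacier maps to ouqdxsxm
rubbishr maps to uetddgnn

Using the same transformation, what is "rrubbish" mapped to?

nuetddgn

Rule — shift every letter 12 places forward in the alphabet (wrapping around), then swap the front and back halves of the string.
For "rrubbish", step one produces "ddgnnuet"; step two turns that into "nuetddgn".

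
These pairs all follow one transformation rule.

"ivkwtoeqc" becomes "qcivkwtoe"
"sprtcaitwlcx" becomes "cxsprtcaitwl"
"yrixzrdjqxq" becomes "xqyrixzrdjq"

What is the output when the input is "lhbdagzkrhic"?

The transformation: move the last 2 characters to the front (rotate right by 2).
Doing the same to "lhbdagzkrhic": "iclhbdagzkrh".

iclhbdagzkrh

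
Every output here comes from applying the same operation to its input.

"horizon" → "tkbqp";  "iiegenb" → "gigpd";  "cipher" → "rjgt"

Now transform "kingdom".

Rule — shift every letter 2 places forward in the alphabet (wrapping around), then delete the first 2 characters.
For "kingdom", step one produces "mkpifqo"; step two turns that into "pifqo".

pifqo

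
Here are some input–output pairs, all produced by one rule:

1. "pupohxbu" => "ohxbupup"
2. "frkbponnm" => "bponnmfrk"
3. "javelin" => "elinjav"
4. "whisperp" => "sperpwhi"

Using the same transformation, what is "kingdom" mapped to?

The pattern: move the first 3 characters to the end (rotate left by 3).
Applying that to "kingdom" gives "gdomkin".

gdomkin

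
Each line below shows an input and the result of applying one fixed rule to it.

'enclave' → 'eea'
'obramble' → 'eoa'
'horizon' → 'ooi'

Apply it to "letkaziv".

Rule — move the last 2 characters to the front (rotate right by 2), then keep only the vowels.
Starting from "letkaziv": after the first operation, "ivletkaz"; after the second, "iea".
(Check on "horizon": → "onhoriz" → "ooi" ✓)

iea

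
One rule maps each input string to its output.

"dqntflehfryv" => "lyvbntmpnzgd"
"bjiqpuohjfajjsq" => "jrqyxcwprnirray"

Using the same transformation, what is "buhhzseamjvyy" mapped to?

What's happening: shift every letter 8 places forward in the alphabet (wrapping around).
On "buhhzseamjvyy" that produces "jcpphamiurdgg".

jcpphamiurdgg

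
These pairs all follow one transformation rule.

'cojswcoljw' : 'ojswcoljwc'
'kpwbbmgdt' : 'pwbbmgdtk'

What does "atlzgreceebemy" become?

tlzgreceebemya

Looking at the pairs, the operation is to move the first character to the end.
On "atlzgreceebemy" that produces "tlzgreceebemya".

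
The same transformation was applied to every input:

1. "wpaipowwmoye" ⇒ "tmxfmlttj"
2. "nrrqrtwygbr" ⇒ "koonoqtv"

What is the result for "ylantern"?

vixkq

In each case the input is transformed by: delete the last 3 characters, then shift every letter 3 places backward in the alphabet (wrapping around).
On "ylantern" that produces "vixkq".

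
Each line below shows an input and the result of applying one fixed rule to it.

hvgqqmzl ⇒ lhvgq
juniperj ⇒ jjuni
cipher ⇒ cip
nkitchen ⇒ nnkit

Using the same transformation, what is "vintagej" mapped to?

jvint

The transformation: swap the front and back halves of the string, then delete the first 3 characters.
Working it through for "vintagej": intermediate "agejvint", final "jvint".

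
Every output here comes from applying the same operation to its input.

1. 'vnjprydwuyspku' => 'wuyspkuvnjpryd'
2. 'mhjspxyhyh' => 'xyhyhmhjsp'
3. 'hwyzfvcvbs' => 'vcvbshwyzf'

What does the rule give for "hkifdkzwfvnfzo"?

The pattern: swap the front and back halves of the string.
On "hkifdkzwfvnfzo" that produces "wfvnfzohkifdkz".

wfvnfzohkifdkz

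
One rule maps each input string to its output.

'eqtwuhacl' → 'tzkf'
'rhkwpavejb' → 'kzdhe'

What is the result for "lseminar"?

The transformation: shift every letter 3 places forward in the alphabet (wrapping around), then keep every other character starting from the second (positions 2nd, 4th, 6th, ...).
Applying both steps to "lseminar": "ovhplqdu", then "vpqu".

vpqu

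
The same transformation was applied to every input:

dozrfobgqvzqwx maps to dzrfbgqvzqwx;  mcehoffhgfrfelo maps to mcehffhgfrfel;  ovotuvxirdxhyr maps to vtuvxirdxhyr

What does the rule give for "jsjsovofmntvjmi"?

The transformation: remove every "o".
Applying that to "jsjsovofmntvjmi" gives "jsjsvfmntvjmi".

jsjsvfmntvjmi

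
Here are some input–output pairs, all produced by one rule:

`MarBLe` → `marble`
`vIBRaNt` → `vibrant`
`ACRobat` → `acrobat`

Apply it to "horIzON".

The pattern: convert every letter to lowercase.
"horIzON" → "horizon".

horizon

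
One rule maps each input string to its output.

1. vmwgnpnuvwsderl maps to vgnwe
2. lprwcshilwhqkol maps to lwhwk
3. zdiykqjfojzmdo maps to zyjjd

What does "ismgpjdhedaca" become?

Each output is the input with this applied: keep one character in every 3, starting at position 1 (positions 1st, 4th, 7th, ...).
Applying that to "ismgpjdhedaca" gives "igdda".

igdda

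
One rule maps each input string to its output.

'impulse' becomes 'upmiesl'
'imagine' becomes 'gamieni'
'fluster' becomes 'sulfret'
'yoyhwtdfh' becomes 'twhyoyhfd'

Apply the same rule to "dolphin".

Rule — move the last 3 characters to the front (rotate right by 3), then reverse the string.
For "dolphin" the result is "plodnih".

plodnih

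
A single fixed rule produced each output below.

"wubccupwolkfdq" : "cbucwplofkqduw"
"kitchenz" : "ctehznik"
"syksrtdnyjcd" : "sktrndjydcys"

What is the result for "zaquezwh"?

The pattern: swap each adjacent pair of characters (1↔2, 3↔4, ...), then move the first 2 characters to the end (rotate left by 2).
"zaquezwh" → "azuqzehw" → "uqzehwaz".

uqzehwaz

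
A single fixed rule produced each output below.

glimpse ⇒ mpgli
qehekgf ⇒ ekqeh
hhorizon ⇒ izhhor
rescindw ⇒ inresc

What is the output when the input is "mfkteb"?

Each output is the input with this applied: delete the last 2 characters, then move the last 2 characters to the front (rotate right by 2).
"mfkteb" → "mfkt" → "ktmf".
(Check on "rescindw": → "rescin" → "inresc" ✓)

ktmf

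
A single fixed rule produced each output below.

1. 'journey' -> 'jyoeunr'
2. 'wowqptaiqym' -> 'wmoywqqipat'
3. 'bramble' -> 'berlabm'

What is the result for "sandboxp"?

The rule is to take characters alternately from the front and the back (1st, last, 2nd, 2nd-last, ...).
So "sandboxp" becomes "spaxnodb".

spaxnodb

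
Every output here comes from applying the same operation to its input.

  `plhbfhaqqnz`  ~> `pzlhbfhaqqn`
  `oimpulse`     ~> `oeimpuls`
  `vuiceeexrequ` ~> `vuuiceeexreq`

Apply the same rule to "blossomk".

Rule — swap the first and last characters, then move the last character to the front.
"blossomk" → "bklossom".

bklossom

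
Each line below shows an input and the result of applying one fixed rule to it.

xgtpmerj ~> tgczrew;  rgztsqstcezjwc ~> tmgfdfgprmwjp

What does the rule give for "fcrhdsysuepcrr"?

peuqflfhrcpee

The rule is to shift every letter 13 places forward in the alphabet (wrapping around) — i.e. ROT13, then delete the first character.
For "fcrhdsysuepcrr", step one produces "speuqflfhrcpee"; step two turns that into "peuqflfhrcpee".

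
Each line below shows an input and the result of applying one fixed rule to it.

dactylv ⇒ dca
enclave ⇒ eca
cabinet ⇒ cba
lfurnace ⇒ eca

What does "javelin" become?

The transformation: sort the characters into reverse alphabetical order, then keep only the last 3 characters.
Starting from "javelin": after the first operation, "vnljiea"; after the second, "iea".

iea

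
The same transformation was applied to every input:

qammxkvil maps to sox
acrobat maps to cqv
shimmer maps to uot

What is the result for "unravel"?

Each output is the input with this applied: keep one character in every 3, starting at position 1 (positions 1st, 4th, 7th, ...), then shift every letter 2 places forward in the alphabet (wrapping around).
"unravel" → "ual" → "wcn".

wcn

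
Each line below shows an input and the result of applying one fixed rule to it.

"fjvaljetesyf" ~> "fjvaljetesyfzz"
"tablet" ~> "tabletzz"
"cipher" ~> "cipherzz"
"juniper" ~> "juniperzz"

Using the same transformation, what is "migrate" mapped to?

In each case the input is transformed by: append "zz".
Doing the same to "migrate": "migratezz".

migratezz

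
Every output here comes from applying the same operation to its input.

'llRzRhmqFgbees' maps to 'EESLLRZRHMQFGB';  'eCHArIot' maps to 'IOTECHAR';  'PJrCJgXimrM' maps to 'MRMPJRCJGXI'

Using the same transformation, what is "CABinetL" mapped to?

ETLCABIN

The transformation: move the last 3 characters to the front (rotate right by 3), then convert every letter to uppercase.
For "CABinetL" the result is "ETLCABIN".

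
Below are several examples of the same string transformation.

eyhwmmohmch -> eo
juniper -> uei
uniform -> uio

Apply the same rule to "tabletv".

Looking at the pairs, the operation is to take characters alternately from the front and the back (1st, last, 2nd, 2nd-last, ...), then keep only the vowels.
For "tabletv", step one produces "tvatbel"; step two turns that into "ae".

ae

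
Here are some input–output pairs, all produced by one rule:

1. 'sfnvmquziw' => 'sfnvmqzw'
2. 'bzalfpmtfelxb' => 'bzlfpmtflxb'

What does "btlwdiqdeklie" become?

btlwdqdkl

The transformation: remove every vowel.
On "btlwdiqdeklie" that produces "btlwdqdkl".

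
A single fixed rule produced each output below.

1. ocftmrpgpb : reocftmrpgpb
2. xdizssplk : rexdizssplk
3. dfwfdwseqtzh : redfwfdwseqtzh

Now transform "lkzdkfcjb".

relkzdkfcjb

Rule — prepend "re".
On "lkzdkfcjb" that produces "relkzdkfcjb".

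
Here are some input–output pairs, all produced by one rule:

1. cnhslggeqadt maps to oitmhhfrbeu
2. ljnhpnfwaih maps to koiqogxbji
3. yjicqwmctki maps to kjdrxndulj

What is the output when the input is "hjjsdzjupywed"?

Rule — shift every letter 1 place forward in the alphabet (wrapping around), then delete the first character.
Doing the same to "hjjsdzjupywed": "kkteakvqzxfe".

kkteakvqzxfe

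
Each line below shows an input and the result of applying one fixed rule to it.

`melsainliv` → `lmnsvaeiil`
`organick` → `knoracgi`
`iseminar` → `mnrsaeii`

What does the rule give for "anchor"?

norach

The transformation: sort the characters into alphabetical order, then swap the front and back halves of the string.
Applying both steps to "anchor": "achnor", then "norach".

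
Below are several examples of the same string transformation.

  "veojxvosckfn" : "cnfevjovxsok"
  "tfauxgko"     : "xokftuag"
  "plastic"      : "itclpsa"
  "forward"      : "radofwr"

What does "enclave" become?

Each output is the input with this applied: swap each adjacent pair of characters (1↔2, 3↔4, ...), then move the last 3 characters to the front (rotate right by 3).
Starting from "enclave": after the first operation, "nelcvae"; after the second, "vaenelc".

vaenelc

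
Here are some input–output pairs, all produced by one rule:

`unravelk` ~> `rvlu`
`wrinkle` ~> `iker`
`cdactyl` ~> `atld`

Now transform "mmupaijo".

The rule is to move the first 2 characters to the end (rotate left by 2), then keep every other character starting from the first (positions 1st, 3rd, 5th, ...).
"mmupaijo" → "upaijomm" → "uajm".

uajm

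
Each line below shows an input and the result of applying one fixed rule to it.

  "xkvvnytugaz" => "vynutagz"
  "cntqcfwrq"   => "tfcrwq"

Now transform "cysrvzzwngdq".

The rule is to swap each adjacent pair of characters (1↔2, 3↔4, ...), then delete the first 3 characters.
"cysrvzzwngdq" → "ycrszvwzgnqd" → "szvwzgnqd".

szvwzgnqd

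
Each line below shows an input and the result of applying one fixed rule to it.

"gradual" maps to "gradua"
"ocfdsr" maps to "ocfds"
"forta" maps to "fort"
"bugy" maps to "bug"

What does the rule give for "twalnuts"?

The pattern: delete the last character.
"twalnuts" → "twalnut".

twalnut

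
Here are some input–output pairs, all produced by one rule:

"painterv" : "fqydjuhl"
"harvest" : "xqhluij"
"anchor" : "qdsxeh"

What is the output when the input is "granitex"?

Looking at the pairs, the operation is to shift every letter 10 places backward in the alphabet (wrapping around).
On "granitex" that produces "whqdyjun".

whqdyjun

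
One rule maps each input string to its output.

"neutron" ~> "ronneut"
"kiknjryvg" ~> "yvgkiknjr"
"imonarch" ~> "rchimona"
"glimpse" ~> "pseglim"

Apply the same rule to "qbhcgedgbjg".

bjgqbhcgedg

The pattern: move the last 3 characters to the front (rotate right by 3).
Applying that to "qbhcgedgbjg" gives "bjgqbhcgedg".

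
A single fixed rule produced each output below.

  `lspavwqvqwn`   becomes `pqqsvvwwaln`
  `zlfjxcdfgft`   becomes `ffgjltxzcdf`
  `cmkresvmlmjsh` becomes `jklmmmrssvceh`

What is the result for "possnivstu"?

pssstuvino

Each output is the input with this applied: sort the characters into alphabetical order, then move the first 3 characters to the end (rotate left by 3).
Working it through for "possnivstu": intermediate "inopssstuv", final "pssstuvino".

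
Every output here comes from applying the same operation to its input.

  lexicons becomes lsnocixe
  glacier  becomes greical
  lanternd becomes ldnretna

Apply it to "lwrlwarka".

lakrawlrw

In each case the input is transformed by: move the first character to the end, then reverse the string.
Starting from "lwrlwarka": after the first operation, "wrlwarkal"; after the second, "lakrawlrw".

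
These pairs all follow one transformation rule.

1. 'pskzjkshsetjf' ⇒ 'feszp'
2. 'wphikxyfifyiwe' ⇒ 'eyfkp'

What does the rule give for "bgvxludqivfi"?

Each output is the input with this applied: reverse the string, then keep one character in every 3, starting at position 1 (positions 1st, 4th, 7th, ...).
Working it through for "bgvxludqivfi": intermediate "ifviqdulxvgb", final "iiuv".
(Check on "wphikxyfifyiwe": → "ewiyfifyxkihpw" → "eyfkp" ✓)

iiuv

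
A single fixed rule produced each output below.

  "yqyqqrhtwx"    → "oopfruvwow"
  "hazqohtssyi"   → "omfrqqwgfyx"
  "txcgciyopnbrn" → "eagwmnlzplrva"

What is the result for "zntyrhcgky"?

Rule — move the first 3 characters to the end (rotate left by 3), then shift every letter 2 places backward in the alphabet (wrapping around).
Applying both steps to "zntyrhcgky": "yrhcgkyznt", then "wpfaeiwxlr".

wpfaeiwxlr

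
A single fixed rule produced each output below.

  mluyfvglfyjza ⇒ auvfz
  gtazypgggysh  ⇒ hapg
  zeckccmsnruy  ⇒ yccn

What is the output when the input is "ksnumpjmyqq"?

Each output is the input with this applied: move the last character to the front, then keep one character in every 3, starting at position 1 (positions 1st, 4th, 7th, ...).
Applying both steps to "ksnumpjmyqq": "qksnumpjmyq", then "qnpy".

qnpy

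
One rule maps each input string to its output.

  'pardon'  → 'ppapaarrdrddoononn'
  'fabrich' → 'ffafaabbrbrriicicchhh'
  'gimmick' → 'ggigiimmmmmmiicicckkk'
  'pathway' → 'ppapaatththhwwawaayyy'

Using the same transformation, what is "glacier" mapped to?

gglgllaacacciieieerrr

Rule — repeat every character 3 times, then swap each adjacent pair of characters (1↔2, 3↔4, ...).
On "glacier" that produces "gglgllaacacciieieerrr".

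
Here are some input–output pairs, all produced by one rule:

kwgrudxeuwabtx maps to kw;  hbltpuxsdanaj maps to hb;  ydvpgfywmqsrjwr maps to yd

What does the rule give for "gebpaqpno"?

Looking at the pairs, the operation is to keep only the first 2 characters.
On "gebpaqpno" that produces "ge".

ge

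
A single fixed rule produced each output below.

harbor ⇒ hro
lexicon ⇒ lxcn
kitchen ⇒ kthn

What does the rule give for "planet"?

pae

What's happening: keep every other character starting from the first (positions 1st, 3rd, 5th, ...).
Applying that to "planet" gives "pae".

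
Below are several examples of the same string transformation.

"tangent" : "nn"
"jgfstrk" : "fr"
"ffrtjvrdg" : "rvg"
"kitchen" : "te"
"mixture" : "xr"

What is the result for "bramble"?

The rule is to keep one character in every 3, starting at position 3 (positions 3rd, 6th, 9th, ...).
On "bramble" that produces "al".

al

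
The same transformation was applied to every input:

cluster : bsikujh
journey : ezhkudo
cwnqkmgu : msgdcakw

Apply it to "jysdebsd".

Looking at the pairs, the operation is to shift every letter 10 places backward in the alphabet (wrapping around), then swap each adjacent pair of characters (1↔2, 3↔4, ...).
Starting from "jysdebsd": after the first operation, "zoiturit"; after the second, "oztiruti".

oztiruti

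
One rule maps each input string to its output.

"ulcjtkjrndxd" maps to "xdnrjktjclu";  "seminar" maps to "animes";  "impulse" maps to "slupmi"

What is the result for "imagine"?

nigami

Each output is the input with this applied: delete the last character, then reverse the string.
On "imagine" that produces "nigami".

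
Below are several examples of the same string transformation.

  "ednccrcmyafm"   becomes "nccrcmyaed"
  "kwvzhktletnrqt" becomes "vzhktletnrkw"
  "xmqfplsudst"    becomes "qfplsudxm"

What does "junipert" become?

nipeju

The rule is to delete the last 2 characters, then move the first 2 characters to the end (rotate left by 2).
Applying that to "junipert" gives "nipeju".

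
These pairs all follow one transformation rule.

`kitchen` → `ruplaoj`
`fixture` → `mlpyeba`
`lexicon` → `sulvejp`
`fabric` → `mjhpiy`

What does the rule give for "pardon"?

wuhvyk

The pattern: shift every letter 7 places forward in the alphabet (wrapping around), then take characters alternately from the front and the back (1st, last, 2nd, 2nd-last, ...).
Starting from "pardon": after the first operation, "whykvu"; after the second, "wuhvyk".
(Check on "fabric": → "mhiypj" → "mjhpiy" ✓)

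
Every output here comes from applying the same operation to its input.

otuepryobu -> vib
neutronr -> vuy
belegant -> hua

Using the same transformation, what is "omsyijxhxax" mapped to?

ehe

The pattern: shift every letter 7 places forward in the alphabet (wrapping around), then keep only the last 3 characters.
Applying both steps to "omsyijxhxax": "vtzfpqeoehe", then "ehe".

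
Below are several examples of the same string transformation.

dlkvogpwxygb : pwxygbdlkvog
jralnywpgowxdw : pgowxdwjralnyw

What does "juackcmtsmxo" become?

mtsmxojuackc

The pattern: swap the front and back halves of the string.
"juackcmtsmxo" → "mtsmxojuackc".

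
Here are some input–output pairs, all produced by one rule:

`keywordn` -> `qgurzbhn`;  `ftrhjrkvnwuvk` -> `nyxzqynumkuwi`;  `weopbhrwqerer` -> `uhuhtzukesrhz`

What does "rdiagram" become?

Rule — reverse the string, then shift every letter 3 places forward in the alphabet (wrapping around).
"rdiagram" → "margaidr" → "pdujdlgu".

pdujdlgu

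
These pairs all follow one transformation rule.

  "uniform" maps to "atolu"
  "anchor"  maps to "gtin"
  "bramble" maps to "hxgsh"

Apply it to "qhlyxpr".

Rule — shift every letter 6 places forward in the alphabet (wrapping around), then delete the last 2 characters.
Starting from "qhlyxpr": after the first operation, "wnredvx"; after the second, "wnred".

wnred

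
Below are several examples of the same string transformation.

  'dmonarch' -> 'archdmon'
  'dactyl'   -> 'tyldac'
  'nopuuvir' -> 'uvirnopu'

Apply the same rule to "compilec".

ileccomp

Rule — swap the front and back halves of the string.
For "compilec" the result is "ileccomp".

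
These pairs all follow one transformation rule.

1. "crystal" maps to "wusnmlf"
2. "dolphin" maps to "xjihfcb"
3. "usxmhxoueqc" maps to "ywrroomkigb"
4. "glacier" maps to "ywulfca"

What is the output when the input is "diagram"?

xuulgca

The rule is to shift every letter 6 places backward in the alphabet (wrapping around), then sort the characters into reverse alphabetical order.
Applying both steps to "diagram": "xcualug", then "xuulgca".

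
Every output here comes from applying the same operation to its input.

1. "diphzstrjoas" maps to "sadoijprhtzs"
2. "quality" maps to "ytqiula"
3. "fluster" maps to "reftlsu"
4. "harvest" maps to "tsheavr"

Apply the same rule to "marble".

Each output is the input with this applied: move the last character to the front, then take characters alternately from the front and the back (1st, last, 2nd, 2nd-last, ...).
"marble" → "emarbl" → "elmbar".

elmbar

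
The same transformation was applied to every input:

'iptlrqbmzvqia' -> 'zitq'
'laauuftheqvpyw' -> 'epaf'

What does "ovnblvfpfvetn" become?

Each output is the input with this applied: keep one character in every 3, starting at position 3 (positions 3rd, 6th, 9th, ...), then move the first 2 characters to the end (rotate left by 2).
On "ovnblvfpfvetn": the first step gives "nvft", and the second then gives "ftnv".

ftnv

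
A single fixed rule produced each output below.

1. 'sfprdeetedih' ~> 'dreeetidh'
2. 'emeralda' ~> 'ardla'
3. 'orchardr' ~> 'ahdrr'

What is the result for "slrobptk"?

The rule is to delete the first 3 characters, then swap each adjacent pair of characters (1↔2, 3↔4, ...).
For "slrobptk", step one produces "obptk"; step two turns that into "botpk".
(Check on "orchardr": → "hardr" → "ahdrr" ✓)

botpk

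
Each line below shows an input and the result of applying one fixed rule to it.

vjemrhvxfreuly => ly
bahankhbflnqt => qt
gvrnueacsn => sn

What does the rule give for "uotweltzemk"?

The transformation: keep only the last 2 characters.
On "uotweltzemk" that produces "mk".

mk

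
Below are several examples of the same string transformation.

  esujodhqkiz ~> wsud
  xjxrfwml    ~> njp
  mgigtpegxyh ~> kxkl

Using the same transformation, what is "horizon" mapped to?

The pattern: shift every letter 4 places forward in the alphabet (wrapping around), then keep one character in every 3, starting at position 2 (positions 2nd, 5th, 8th, ...).
Applying both steps to "horizon": "lsvmdsr", then "sd".

sd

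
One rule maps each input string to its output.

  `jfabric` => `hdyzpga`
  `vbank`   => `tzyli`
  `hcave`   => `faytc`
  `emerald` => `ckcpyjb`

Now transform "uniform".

slgdmpk

The pattern: shift every letter 2 places backward in the alphabet (wrapping around).
So "uniform" becomes "slgdmpk".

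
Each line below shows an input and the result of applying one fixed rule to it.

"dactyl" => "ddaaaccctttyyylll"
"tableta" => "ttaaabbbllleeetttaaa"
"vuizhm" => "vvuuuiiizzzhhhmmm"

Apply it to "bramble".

bbrrraaammmbbbllleee

The transformation: repeat every character 3 times, then delete the first character.
On "bramble": the first step gives "bbbrrraaammmbbbllleee", and the second then gives "bbrrraaammmbbbllleee".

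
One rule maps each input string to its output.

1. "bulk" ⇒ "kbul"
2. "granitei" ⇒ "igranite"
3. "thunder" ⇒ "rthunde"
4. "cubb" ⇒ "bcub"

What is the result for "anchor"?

The transformation: move the last character to the front.
For "anchor" the result is "rancho".

rancho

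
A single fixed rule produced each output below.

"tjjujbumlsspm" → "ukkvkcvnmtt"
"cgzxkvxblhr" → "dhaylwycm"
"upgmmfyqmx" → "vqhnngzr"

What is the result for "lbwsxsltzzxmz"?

mcxtytmuaay

In each case the input is transformed by: delete the last 2 characters, then shift every letter 1 place forward in the alphabet (wrapping around).
For "lbwsxsltzzxmz", step one produces "lbwsxsltzzx"; step two turns that into "mcxtytmuaay".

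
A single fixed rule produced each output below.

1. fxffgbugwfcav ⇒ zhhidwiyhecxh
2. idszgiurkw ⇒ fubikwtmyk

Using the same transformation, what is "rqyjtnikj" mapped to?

Each output is the input with this applied: shift every letter 2 places forward in the alphabet (wrapping around), then move the first character to the end.
For "rqyjtnikj", step one produces "tsalvpkml"; step two turns that into "salvpkmlt".

salvpkmlt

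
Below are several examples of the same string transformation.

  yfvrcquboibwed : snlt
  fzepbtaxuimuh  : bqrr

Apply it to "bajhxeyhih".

What's happening: keep one character in every 3, starting at position 3 (positions 3rd, 6th, 9th, ...), then shift every letter 3 places backward in the alphabet (wrapping around).
"bajhxeyhih" → "jei" → "gbf".

gbf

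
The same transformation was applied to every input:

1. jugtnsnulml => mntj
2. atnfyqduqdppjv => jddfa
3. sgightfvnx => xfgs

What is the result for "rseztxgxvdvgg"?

gdgzr

The transformation: keep one character in every 3, starting at position 1 (positions 1st, 4th, 7th, ...), then reverse the string.
On "rseztxgxvdvgg": the first step gives "rzgdg", and the second then gives "gdgzr".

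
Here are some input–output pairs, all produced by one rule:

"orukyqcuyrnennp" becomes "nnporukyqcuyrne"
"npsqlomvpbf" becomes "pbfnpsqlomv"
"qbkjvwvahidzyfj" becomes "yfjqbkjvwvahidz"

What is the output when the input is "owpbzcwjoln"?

Looking at the pairs, the operation is to move the last 3 characters to the front (rotate right by 3).
"owpbzcwjoln" → "olnowpbzcwj".

olnowpbzcwj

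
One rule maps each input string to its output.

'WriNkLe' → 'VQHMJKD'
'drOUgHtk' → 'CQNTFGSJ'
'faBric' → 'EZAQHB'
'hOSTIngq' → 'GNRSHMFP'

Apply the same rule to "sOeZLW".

RNDYKV

Rule — shift every letter 1 place backward in the alphabet (wrapping around), then convert every letter to uppercase.
Applying that to "sOeZLW" gives "RNDYKV".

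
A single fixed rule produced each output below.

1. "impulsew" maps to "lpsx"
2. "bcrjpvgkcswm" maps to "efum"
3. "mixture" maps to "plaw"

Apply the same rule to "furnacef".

ixuq

Each output is the input with this applied: shift every letter 3 places forward in the alphabet (wrapping around), then keep only the first 4 characters.
"furnacef" → "ixuqdfhi" → "ixuq".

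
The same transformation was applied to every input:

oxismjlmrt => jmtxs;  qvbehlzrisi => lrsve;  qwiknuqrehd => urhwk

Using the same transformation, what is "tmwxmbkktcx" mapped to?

bkcmx

The pattern: keep every other character starting from the second (positions 2nd, 4th, 6th, ...), then move the last 3 characters to the front (rotate right by 3).
"tmwxmbkktcx" → "mxbkc" → "bkcmx".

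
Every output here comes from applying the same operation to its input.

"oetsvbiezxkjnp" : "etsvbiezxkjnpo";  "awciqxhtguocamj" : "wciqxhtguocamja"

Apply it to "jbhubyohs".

bhubyohsj

What's happening: move the first character to the end.
Applying that to "jbhubyohs" gives "bhubyohsj".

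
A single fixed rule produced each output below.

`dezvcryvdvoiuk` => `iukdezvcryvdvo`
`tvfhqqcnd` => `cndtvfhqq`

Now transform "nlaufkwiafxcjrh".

The pattern: move the last 3 characters to the front (rotate right by 3).
Applying that to "nlaufkwiafxcjrh" gives "jrhnlaufkwiafxc".

jrhnlaufkwiafxc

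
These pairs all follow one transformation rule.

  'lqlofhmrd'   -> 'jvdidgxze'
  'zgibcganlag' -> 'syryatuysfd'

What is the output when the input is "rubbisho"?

zgjmttak

Rule — move the last 2 characters to the front (rotate right by 2), then shift every letter 8 places backward in the alphabet (wrapping around).
Working it through for "rubbisho": intermediate "horubbis", final "zgjmttak".
(Check on "zgibcganlag": → "agzgibcganl" → "syryatuysfd" ✓)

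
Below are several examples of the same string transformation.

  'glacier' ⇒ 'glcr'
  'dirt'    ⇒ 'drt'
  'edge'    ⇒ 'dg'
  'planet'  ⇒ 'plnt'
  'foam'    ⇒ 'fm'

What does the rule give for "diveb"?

What's happening: remove every vowel.
"diveb" → "dvb".

dvb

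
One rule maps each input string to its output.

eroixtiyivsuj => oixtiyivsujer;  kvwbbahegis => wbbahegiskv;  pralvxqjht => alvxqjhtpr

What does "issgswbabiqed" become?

sgswbabiqedis

What's happening: move the first 2 characters to the end (rotate left by 2).
Applying that to "issgswbabiqed" gives "sgswbabiqedis".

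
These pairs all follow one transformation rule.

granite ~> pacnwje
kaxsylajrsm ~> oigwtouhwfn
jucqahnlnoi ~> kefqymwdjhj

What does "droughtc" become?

The transformation: move the last 2 characters to the front (rotate right by 2), then shift every letter 4 places backward in the alphabet (wrapping around).
Applying both steps to "droughtc": "tcdrough", then "pyznkqcd".

pyznkqcd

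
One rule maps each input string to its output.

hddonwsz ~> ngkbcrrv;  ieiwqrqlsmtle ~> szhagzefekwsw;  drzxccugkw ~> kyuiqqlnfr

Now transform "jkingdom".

The pattern: shift every letter 12 places backward in the alphabet (wrapping around), then reverse the string.
"jkingdom" → "xywburca" → "acrubwyx".

acrubwyx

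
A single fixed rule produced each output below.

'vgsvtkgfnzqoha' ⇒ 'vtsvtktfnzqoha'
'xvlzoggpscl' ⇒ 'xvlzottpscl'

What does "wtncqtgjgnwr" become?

Rule — replace every "g" with "t".
On "wtncqtgjgnwr" that produces "wtncqttjtnwr".

wtncqttjtnwr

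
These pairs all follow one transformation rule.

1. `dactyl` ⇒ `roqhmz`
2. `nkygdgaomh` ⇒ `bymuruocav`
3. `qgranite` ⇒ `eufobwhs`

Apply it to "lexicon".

In each case the input is transformed by: shift every letter 12 places backward in the alphabet (wrapping around).
"lexicon" → "zslwqcb".

zslwqcb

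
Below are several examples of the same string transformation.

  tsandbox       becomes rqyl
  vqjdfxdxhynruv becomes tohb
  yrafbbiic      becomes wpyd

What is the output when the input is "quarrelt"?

osyp

The pattern: shift every letter 2 places backward in the alphabet (wrapping around), then keep only the first 4 characters.
"quarrelt" → "osyp".
(Check on "tsandbox": → "rqylbzmv" → "rqyl" ✓)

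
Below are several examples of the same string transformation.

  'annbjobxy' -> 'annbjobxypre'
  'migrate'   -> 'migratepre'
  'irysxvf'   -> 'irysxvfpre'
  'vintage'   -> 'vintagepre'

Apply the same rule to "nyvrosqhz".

nyvrosqhzpre

Rule — append "pre".
So "nyvrosqhz" becomes "nyvrosqhzpre".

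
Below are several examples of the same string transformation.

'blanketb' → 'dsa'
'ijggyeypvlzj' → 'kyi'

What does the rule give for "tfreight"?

The transformation: shift every letter 1 place backward in the alphabet (wrapping around), then keep only the last 3 characters.
On "tfreight" that produces "fgs".

fgs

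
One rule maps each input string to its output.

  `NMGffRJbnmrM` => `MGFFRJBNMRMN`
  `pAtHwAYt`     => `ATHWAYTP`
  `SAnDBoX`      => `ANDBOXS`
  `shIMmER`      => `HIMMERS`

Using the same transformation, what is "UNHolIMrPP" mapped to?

Looking at the pairs, the operation is to move the first character to the end, then convert every letter to uppercase.
"UNHolIMrPP" → "NHolIMrPPU" → "NHOLIMRPPU".
(Check on "shIMmER": → "hIMmERs" → "HIMMERS" ✓)

NHOLIMRPPU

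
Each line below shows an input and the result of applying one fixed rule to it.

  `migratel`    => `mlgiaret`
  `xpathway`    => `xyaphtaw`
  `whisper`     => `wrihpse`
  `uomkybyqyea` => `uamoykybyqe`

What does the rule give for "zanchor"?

zrnahco

The rule is to move the last character to the front, then swap each adjacent pair of characters (1↔2, 3↔4, ...).
Starting from "zanchor": after the first operation, "rzancho"; after the second, "zrnahco".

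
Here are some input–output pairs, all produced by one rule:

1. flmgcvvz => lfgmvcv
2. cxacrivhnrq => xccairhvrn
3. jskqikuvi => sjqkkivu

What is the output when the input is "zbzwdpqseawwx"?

bzwzpdsqaeww

Rule — delete the last character, then swap each adjacent pair of characters (1↔2, 3↔4, ...).
Applying both steps to "zbzwdpqseawwx": "zbzwdpqseaww", then "bzwzpdsqaeww".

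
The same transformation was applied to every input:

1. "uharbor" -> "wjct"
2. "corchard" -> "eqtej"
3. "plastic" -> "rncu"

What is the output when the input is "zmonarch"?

boqpc

In each case the input is transformed by: delete the last 3 characters, then shift every letter 2 places forward in the alphabet (wrapping around).
Applying both steps to "zmonarch": "zmona", then "boqpc".
(Check on "plastic": → "plas" → "rncu" ✓)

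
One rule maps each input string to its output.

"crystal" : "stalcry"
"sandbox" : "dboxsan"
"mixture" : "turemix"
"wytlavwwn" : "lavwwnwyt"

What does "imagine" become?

Rule — move the first 3 characters to the end (rotate left by 3).
On "imagine" that produces "gineima".

gineima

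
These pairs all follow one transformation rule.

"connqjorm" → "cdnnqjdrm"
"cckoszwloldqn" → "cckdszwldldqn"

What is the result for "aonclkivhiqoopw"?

The transformation: replace every "o" with "d".
Doing the same to "aonclkivhiqoopw": "adnclkivhiqddpw".

adnclkivhiqddpw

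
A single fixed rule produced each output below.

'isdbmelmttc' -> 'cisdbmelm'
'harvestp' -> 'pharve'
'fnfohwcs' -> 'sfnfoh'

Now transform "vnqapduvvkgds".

Rule — move the last character to the front, then delete the last 2 characters.
For "vnqapduvvkgds", step one produces "svnqapduvvkgd"; step two turns that into "svnqapduvvk".

svnqapduvvk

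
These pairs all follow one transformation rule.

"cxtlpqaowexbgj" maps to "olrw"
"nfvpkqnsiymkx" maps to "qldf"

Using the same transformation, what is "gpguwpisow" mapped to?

Rule — shift every letter 5 places backward in the alphabet (wrapping around), then keep one character in every 3, starting at position 3 (positions 3rd, 6th, 9th, ...).
Applying both steps to "gpguwpisow": "bkbprkdnjr", then "bkj".

bkj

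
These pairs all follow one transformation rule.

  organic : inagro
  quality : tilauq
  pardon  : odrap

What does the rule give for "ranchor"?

ohcnar

Each output is the input with this applied: delete the last character, then reverse the string.
"ranchor" → "rancho" → "ohcnar".
(Check on "quality": → "qualit" → "tilauq" ✓)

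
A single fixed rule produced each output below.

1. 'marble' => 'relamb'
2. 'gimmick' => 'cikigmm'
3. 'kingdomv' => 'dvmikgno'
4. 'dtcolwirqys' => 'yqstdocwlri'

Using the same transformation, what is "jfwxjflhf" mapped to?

hlffjxwfj

What's happening: swap each adjacent pair of characters (1↔2, 3↔4, ...), then move the last 3 characters to the front (rotate right by 3).
Applying both steps to "jfwxjflhf": "fjxwfjhlf", then "hlffjxwfj".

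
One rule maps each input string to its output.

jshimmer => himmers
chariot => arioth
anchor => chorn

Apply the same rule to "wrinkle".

inkler

Rule — delete the first character, then move the first character to the end.
"wrinkle" → "rinkle" → "inkler".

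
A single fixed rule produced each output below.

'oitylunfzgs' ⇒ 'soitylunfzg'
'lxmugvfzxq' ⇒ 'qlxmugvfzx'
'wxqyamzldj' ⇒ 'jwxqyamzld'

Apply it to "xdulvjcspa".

axdulvjcsp

What's happening: move the last character to the front.
Applying that to "xdulvjcspa" gives "axdulvjcsp".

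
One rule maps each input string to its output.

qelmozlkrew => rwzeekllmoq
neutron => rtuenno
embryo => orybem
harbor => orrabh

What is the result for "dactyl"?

Rule — sort the characters into alphabetical order, then move the last 3 characters to the front (rotate right by 3).
On "dactyl": the first step gives "acdlty", and the second then gives "ltyacd".

ltyacd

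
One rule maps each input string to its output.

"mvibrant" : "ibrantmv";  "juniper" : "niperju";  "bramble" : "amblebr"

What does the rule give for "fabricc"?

The rule is to move the first 2 characters to the end (rotate left by 2).
"fabricc" → "briccfa".

briccfa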